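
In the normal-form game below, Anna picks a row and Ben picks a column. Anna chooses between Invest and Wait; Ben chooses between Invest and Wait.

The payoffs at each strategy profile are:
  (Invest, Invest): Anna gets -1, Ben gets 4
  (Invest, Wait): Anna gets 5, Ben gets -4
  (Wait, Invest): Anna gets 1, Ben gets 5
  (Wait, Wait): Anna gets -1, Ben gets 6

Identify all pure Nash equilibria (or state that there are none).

(Invest, Invest): Anna prefers Wait (1 > -1) — not an equilibrium.
(Invest, Wait): Ben prefers Invest (4 > -4) — not an equilibrium.
(Wait, Invest): Ben prefers Wait (6 > 5) — not an equilibrium.
(Wait, Wait): Anna prefers Invest (5 > -1) — not an equilibrium.

none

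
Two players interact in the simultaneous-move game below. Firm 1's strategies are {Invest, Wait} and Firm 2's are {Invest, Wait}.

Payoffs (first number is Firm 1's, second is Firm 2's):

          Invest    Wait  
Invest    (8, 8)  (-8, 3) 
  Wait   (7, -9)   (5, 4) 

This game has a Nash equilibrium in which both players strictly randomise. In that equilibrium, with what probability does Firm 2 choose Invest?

13/14

Let c be the probability that Firm 2 plays Invest. In a completely mixed equilibrium, Firm 1 must be indifferent between Invest and Wait.
Firm 1's expected payoff from Invest is 8c − 8(1−c); from Wait it is 7c + 5(1−c).
Setting these equal: 16c − 8 = 2c + 5, so c = 13/14.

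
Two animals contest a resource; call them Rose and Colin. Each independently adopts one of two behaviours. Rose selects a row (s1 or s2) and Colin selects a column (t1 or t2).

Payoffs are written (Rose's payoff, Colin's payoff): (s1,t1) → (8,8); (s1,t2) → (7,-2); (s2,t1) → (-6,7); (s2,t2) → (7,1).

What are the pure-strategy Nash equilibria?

(s1, t1)

(s1, t1): Rose gets 8 ≥ -6 from s2, and Colin gets 8 ≥ -2 from t2 — Nash equilibrium.
(s1, t2): Colin prefers t1 (8 > -2) — not an equilibrium.
(s2, t1): Rose prefers s1 (8 > -6) — not an equilibrium.
(s2, t2): Colin prefers t1 (7 > 1) — not an equilibrium.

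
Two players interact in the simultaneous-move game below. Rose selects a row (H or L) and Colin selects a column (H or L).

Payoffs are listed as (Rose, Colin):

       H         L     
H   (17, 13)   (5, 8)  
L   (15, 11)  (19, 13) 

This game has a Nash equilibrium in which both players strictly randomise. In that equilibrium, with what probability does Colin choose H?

Let q be the probability that Colin plays H. In a completely mixed equilibrium, Rose must be indifferent between H and L.
Rose's expected payoff from H is 17q + 5(1−q); from L it is 15q + 19(1−q).
Setting these equal: 12q + 5 = −4q + 19, so q = 7/8.

7/8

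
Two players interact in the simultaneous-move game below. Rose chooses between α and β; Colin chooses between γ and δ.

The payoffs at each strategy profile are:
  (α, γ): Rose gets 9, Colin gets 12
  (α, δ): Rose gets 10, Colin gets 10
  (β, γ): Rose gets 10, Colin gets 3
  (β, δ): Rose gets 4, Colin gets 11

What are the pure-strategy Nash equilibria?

none

(α, γ): Rose prefers β (10 > 9) — not an equilibrium.
(α, δ): Colin prefers γ (12 > 10) — not an equilibrium.
(β, γ): Colin prefers δ (11 > 3) — not an equilibrium.
(β, δ): Rose prefers α (10 > 4) — not an equilibrium.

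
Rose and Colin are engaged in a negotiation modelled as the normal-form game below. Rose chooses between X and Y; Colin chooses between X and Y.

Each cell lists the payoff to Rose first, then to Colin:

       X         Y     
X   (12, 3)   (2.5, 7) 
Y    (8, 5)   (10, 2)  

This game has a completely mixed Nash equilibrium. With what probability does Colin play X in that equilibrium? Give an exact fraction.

15/23

Let q be the probability that Colin plays X. In a completely mixed equilibrium, Rose must be indifferent between X and Y.
Rose's expected payoff from X is 12q + 2.5(1−q); from Y it is 8q + 10(1−q).
Setting these equal: 9.5q + 2.5 = −2q + 10, so q = 15/23.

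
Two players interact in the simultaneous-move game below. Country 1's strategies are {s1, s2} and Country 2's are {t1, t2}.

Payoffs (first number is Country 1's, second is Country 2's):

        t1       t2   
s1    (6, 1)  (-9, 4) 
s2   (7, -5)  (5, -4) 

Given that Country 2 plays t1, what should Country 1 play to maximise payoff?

Against t1, Country 1 earns 6 from s1 and 7 from s2.
So s2 is the best response.

s2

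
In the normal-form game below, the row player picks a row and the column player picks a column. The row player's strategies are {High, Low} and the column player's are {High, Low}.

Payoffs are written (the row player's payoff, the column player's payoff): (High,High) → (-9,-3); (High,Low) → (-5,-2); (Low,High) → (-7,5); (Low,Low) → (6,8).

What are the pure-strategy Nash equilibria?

(Low, Low)

(High, High): the row player prefers Low (-7 > -9); the column player prefers Low (-2 > -3) — not an equilibrium.
(High, Low): the row player prefers Low (6 > -5) — not an equilibrium.
(Low, High): the column player prefers Low (8 > 5) — not an equilibrium.
(Low, Low): the row player gets 6 ≥ -5 from High, and the column player gets 8 ≥ 5 from High — Nash equilibrium.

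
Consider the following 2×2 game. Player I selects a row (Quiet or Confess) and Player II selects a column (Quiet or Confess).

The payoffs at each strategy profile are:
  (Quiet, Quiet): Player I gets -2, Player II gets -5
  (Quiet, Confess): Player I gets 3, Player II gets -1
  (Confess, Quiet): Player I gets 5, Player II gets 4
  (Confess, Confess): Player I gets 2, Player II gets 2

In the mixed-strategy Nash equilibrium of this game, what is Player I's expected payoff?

19/8

First find y, the probability Player II plays Quiet, from Player I's indifference between Quiet and Confess: −2y + 3(1−y) = 5y + 2(1−y), giving y = 1/8.
Since Player I is indifferent in equilibrium, Player I's expected payoff equals the payoff from either row against (1/8, 7/8). Using Quiet: −2(1/8) + 3(7/8) = 19/8.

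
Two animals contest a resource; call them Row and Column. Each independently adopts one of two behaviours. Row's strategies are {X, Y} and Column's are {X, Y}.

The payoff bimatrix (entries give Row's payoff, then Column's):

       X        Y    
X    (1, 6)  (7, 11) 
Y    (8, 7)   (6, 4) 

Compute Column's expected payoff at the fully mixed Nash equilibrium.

First find x, the probability Row plays X, from Column's indifference between X and Y: 6x + 7(1−x) = 11x + 4(1−x), giving x = 3/8.
Since Column is indifferent in equilibrium, Column's expected payoff equals the payoff from either column against (3/8, 5/8). Using X: 6(3/8) + 7(5/8) = 53/8.

53/8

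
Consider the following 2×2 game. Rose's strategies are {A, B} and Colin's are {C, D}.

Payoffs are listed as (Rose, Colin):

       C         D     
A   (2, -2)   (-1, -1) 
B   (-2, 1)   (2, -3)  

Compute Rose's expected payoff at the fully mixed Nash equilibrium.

2/7

First find q, the probability Colin plays C, from Rose's indifference between A and B: 2q − (1−q) = −2q + 2(1−q), giving q = 3/7.
Since Rose is indifferent in equilibrium, Rose's expected payoff equals the payoff from either row against (3/7, 4/7). Using A: 2(3/7) − (4/7) = 2/7.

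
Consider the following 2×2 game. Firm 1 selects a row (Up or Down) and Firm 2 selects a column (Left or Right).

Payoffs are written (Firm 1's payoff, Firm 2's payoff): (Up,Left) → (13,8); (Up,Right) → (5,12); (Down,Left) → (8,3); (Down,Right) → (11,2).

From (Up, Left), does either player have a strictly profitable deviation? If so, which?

Firm 2

Firm 1 at (Up, Left) earns 13; deviating to Down yields 8 — not better.
Firm 2 earns 8; deviating to Right yields 12 — a strict improvement.
Only Firm 2 has a strictly profitable deviation.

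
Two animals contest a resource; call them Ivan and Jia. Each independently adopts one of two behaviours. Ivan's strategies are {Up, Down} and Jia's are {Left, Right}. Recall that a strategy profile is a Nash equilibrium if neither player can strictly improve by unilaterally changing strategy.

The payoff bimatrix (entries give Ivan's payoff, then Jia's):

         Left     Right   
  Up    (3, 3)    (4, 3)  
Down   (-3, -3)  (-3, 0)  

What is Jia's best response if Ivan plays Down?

Against Down, Jia earns -3 from Left and 0 from Right.
So Right is the best response.

Right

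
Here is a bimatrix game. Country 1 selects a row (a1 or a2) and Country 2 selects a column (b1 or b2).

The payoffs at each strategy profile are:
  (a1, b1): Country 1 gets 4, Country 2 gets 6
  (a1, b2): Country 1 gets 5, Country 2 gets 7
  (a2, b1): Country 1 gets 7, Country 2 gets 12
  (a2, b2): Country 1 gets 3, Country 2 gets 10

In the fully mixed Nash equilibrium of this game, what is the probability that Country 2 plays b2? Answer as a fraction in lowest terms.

Let q be the probability that Country 2 plays b1. In a completely mixed equilibrium, Country 1 must be indifferent between a1 and a2.
Country 1's expected payoff from a1 is 4q + 5(1−q); from a2 it is 7q + 3(1−q).
Setting these equal: −q + 5 = 4q + 3, so q = 2/5.
Therefore Country 2 plays b2 with probability 1 − 2/5 = 3/5.

3/5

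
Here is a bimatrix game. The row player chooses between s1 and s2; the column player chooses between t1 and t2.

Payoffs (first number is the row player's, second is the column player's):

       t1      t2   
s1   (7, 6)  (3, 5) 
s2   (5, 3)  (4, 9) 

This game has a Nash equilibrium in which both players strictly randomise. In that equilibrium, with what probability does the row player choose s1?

Let p be the probability that the row player plays s1. In a completely mixed equilibrium, the column player must be indifferent between t1 and t2.
The column player's expected payoff from t1 is 6p + 3(1−p); from t2 it is 5p + 9(1−p).
Setting these equal: 3p + 3 = −4p + 9, so p = 6/7.

6/7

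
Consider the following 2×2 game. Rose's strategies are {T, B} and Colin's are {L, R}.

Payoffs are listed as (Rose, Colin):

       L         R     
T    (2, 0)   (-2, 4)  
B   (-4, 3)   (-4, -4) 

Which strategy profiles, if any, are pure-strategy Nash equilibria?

(T, R)

(T, L): Colin prefers R (4 > 0) — not an equilibrium.
(T, R): Rose gets -2 ≥ -4 from B, and Colin gets 4 ≥ 0 from L — Nash equilibrium.
(B, L): Rose prefers T (2 > -4) — not an equilibrium.
(B, R): Rose prefers T (-2 > -4); Colin prefers L (3 > -4) — not an equilibrium.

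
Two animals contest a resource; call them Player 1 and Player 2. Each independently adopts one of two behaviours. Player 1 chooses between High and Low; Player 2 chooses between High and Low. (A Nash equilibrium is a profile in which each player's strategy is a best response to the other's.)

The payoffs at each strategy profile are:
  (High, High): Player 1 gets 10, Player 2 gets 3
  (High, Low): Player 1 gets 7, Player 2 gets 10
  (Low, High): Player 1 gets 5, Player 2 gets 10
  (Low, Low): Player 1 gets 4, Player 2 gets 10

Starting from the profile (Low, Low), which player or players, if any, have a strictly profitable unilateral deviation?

Player 1 at (Low, Low) earns 4; deviating to High yields 7 — a strict improvement.
Player 2 earns 10; deviating to High yields 10 — not better.
Only Player 1 has a strictly profitable deviation.

Player 1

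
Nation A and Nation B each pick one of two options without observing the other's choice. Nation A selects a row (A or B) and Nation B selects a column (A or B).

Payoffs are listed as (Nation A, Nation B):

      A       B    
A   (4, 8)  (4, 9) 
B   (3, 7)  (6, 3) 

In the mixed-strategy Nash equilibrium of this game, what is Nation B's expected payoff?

39/5

First find x, the probability Nation A plays A, from Nation B's indifference between A and B: 8x + 7(1−x) = 9x + 3(1−x), giving x = 4/5.
Since Nation B is indifferent in equilibrium, Nation B's expected payoff equals the payoff from either column against (4/5, 1/5). Using A: 8(4/5) + 7(1/5) = 39/5.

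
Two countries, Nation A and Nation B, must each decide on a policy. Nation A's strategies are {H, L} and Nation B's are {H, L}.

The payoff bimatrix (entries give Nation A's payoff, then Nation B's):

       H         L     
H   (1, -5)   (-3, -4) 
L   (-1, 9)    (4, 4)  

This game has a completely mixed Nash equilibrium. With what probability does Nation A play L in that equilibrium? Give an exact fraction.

Let x be the probability that Nation A plays H. In a completely mixed equilibrium, Nation B must be indifferent between H and L.
Nation B's expected payoff from H is −5x + 9(1−x); from L it is −4x + 4(1−x).
Setting these equal: −14x + 9 = −8x + 4, so x = 5/6.
Therefore Nation A plays L with probability 1 − 5/6 = 1/6.

1/6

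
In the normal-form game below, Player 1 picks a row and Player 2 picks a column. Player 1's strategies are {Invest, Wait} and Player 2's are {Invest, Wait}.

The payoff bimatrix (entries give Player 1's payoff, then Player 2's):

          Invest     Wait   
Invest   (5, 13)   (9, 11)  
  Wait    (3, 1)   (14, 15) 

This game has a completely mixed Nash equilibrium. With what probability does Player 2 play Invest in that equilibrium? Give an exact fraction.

5/7

Let c be the probability that Player 2 plays Invest. In a completely mixed equilibrium, Player 1 must be indifferent between Invest and Wait.
Player 1's expected payoff from Invest is 5c + 9(1−c); from Wait it is 3c + 14(1−c).
Setting these equal: −4c + 9 = −11c + 14, so c = 5/7.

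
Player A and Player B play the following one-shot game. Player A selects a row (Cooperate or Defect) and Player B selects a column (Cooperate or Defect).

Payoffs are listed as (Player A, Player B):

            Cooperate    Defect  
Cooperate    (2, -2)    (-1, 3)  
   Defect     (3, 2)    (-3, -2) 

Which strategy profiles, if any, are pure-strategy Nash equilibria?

(Cooperate, Cooperate): Player A prefers Defect (3 > 2); Player B prefers Defect (3 > -2) — not an equilibrium.
(Cooperate, Defect): Player A gets -1 ≥ -3 from Defect, and Player B gets 3 ≥ -2 from Cooperate — Nash equilibrium.
(Defect, Cooperate): Player A gets 3 ≥ 2 from Cooperate, and Player B gets 2 ≥ -2 from Defect — Nash equilibrium.
(Defect, Defect): Player A prefers Cooperate (-1 > -3); Player B prefers Cooperate (2 > -2) — not an equilibrium.

(Cooperate, Defect) and (Defect, Cooperate)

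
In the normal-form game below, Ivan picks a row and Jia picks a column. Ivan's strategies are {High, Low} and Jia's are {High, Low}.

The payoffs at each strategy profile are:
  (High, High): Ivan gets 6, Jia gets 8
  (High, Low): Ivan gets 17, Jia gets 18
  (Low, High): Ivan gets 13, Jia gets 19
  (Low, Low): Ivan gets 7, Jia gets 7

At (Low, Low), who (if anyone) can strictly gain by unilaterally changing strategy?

Ivan at (Low, Low) earns 7; deviating to High yields 17 — a strict improvement.
Jia earns 7; deviating to High yields 19 — a strict improvement.
Both Ivan and Jia have strictly profitable deviations.

Both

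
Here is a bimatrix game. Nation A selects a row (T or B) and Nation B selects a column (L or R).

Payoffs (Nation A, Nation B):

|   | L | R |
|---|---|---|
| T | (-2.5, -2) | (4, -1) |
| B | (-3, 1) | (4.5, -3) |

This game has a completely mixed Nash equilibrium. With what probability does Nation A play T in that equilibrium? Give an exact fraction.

4/5

Let x be the probability that Nation A plays T. In a completely mixed equilibrium, Nation B must be indifferent between L and R.
Nation B's expected payoff from L is −2x + (1−x); from R it is −x − 3(1−x).
Setting these equal: −3x + 1 = 2x − 3, so x = 4/5.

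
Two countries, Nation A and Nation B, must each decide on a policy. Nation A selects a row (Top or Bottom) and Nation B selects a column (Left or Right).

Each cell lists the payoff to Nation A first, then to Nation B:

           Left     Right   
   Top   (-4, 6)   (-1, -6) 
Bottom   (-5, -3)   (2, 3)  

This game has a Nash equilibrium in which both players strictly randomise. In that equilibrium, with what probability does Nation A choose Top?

Let r be the probability that Nation A plays Top. In a completely mixed equilibrium, Nation B must be indifferent between Left and Right.
Nation B's expected payoff from Left is 6r − 3(1−r); from Right it is −6r + 3(1−r).
Setting these equal: 9r − 3 = −9r + 3, so r = 1/3.

1/3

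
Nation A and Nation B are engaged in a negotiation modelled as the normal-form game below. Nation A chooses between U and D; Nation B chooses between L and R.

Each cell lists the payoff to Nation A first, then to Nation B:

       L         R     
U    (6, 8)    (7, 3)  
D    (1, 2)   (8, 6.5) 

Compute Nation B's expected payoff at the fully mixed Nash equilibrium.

First find p, the probability Nation A plays U, from Nation B's indifference between L and R: 8p + 2(1−p) = 3p + 6.5(1−p), giving p = 9/19.
Since Nation B is indifferent in equilibrium, Nation B's expected payoff equals the payoff from either column against (9/19, 10/19). Using L: 8(9/19) + 2(10/19) = 92/19.

92/19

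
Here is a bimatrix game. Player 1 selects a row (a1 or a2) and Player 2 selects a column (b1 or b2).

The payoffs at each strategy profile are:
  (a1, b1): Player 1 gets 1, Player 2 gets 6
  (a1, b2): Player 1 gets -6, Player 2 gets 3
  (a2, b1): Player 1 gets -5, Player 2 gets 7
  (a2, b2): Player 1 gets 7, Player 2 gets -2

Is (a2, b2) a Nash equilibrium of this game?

No

At (a2, b2), Player 1 earns 7; switching to a1 would give -6, so Player 1 has no profitable deviation.
Player 2 earns -2; switching to b1 would give 7, so Player 2 would deviate.
Since at least one player can profitably deviate, this is not a Nash equilibrium.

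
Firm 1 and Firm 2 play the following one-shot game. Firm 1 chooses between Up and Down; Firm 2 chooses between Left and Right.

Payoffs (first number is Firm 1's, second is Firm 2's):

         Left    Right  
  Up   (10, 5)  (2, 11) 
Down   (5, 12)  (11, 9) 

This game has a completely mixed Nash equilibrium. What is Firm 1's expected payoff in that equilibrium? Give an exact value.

50/7

First find q, the probability Firm 2 plays Left, from Firm 1's indifference between Up and Down: 10q + 2(1−q) = 5q + 11(1−q), giving q = 9/14.
Since Firm 1 is indifferent in equilibrium, Firm 1's expected payoff equals the payoff from either row against (9/14, 5/14). Using Up: 10(9/14) + 2(5/14) = 50/7.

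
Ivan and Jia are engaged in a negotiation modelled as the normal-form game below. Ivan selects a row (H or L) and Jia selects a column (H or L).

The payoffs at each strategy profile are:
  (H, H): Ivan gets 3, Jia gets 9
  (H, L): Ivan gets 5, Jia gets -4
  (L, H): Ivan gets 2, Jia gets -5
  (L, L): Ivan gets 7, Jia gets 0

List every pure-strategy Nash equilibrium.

(H, H) and (L, L)

(H, H): Ivan gets 3 ≥ 2 from L, and Jia gets 9 ≥ -4 from L — Nash equilibrium.
(H, L): Ivan prefers L (7 > 5); Jia prefers H (9 > -4) — not an equilibrium.
(L, H): Ivan prefers H (3 > 2); Jia prefers L (0 > -5) — not an equilibrium.
(L, L): Ivan gets 7 ≥ 5 from H, and Jia gets 0 ≥ -5 from H — Nash equilibrium.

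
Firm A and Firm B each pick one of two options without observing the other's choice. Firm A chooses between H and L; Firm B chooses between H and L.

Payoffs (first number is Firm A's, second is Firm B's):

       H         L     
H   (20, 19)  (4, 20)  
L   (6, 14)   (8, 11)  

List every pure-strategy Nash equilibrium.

(H, H): Firm B prefers L (20 > 19) — not an equilibrium.
(H, L): Firm A prefers L (8 > 4) — not an equilibrium.
(L, H): Firm A prefers H (20 > 6) — not an equilibrium.
(L, L): Firm B prefers H (14 > 11) — not an equilibrium.

none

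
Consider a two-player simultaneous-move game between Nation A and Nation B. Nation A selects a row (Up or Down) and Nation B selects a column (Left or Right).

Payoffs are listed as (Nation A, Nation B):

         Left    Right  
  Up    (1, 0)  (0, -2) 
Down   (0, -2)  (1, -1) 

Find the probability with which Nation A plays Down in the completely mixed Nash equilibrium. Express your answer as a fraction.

Let p be the probability that Nation A plays Up. In a completely mixed equilibrium, Nation B must be indifferent between Left and Right.
Nation B's expected payoff from Left is −2(1−p); from Right it is −2p − (1−p).
Setting these equal: 2p − 2 = −p − 1, so p = 1/3.
Therefore Nation A plays Down with probability 1 − 1/3 = 2/3.

2/3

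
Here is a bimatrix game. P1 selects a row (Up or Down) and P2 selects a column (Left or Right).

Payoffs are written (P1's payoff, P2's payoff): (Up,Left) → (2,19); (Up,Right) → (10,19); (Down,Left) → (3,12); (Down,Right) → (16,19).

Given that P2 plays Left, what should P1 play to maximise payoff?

Down

Against Left, P1 earns 2 from Up and 3 from Down.
So Down is the best response.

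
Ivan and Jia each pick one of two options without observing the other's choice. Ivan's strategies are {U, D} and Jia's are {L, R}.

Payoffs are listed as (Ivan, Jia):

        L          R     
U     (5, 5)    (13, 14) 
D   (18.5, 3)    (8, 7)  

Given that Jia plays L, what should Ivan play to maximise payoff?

D

Against L, Ivan earns 5 from U and 18.5 from D.
So D is the best response.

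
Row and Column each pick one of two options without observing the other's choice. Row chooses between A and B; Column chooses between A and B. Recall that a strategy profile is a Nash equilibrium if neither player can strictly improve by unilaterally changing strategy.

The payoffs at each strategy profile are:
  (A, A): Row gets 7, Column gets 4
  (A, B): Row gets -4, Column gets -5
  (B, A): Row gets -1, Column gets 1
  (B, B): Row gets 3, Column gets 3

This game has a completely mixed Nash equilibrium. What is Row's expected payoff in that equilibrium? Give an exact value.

17/15

First find y, the probability Column plays A, from Row's indifference between A and B: 7y − 4(1−y) = −y + 3(1−y), giving y = 7/15.
Since Row is indifferent in equilibrium, Row's expected payoff equals the payoff from either row against (7/15, 8/15). Using A: 7(7/15) − 4(8/15) = 17/15.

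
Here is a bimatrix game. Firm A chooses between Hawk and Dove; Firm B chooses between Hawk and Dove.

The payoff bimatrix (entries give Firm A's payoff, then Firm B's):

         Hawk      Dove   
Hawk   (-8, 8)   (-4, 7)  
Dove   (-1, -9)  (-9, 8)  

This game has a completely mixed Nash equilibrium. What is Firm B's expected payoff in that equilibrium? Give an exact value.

First find p, the probability Firm A plays Hawk, from Firm B's indifference between Hawk and Dove: 8p − 9(1−p) = 7p + 8(1−p), giving p = 17/18.
Since Firm B is indifferent in equilibrium, Firm B's expected payoff equals the payoff from either column against (17/18, 1/18). Using Hawk: 8(17/18) − 9(1/18) = 127/18.

127/18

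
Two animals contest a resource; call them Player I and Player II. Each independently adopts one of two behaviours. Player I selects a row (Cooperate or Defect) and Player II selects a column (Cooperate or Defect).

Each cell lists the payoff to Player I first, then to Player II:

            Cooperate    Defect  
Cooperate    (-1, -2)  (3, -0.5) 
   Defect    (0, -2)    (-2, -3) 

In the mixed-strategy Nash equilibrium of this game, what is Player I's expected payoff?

-1/3

First find q, the probability Player II plays Cooperate, from Player I's indifference between Cooperate and Defect: −q + 3(1−q) = −2(1−q), giving q = 5/6.
Since Player I is indifferent in equilibrium, Player I's expected payoff equals the payoff from either row against (5/6, 1/6). Using Cooperate: −(5/6) + 3(1/6) = -1/3.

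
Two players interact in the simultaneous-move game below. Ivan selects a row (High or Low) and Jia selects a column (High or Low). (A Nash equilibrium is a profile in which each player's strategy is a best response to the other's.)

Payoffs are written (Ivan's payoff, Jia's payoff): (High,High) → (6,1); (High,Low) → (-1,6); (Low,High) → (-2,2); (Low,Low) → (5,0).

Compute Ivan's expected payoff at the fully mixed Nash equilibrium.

First find y, the probability Jia plays High, from Ivan's indifference between High and Low: 6y − (1−y) = −2y + 5(1−y), giving y = 3/7.
Since Ivan is indifferent in equilibrium, Ivan's expected payoff equals the payoff from either row against (3/7, 4/7). Using High: 6(3/7) − (4/7) = 2.

2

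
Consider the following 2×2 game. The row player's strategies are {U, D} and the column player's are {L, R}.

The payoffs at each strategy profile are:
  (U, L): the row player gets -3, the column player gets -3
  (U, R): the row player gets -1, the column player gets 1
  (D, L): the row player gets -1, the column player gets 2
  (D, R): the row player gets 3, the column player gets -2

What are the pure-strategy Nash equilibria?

(D, L)

(U, L): the row player prefers D (-1 > -3); the column player prefers R (1 > -3) — not an equilibrium.
(U, R): the row player prefers D (3 > -1) — not an equilibrium.
(D, L): the row player gets -1 ≥ -3 from U, and the column player gets 2 ≥ -2 from R — Nash equilibrium.
(D, R): the column player prefers L (2 > -2) — not an equilibrium.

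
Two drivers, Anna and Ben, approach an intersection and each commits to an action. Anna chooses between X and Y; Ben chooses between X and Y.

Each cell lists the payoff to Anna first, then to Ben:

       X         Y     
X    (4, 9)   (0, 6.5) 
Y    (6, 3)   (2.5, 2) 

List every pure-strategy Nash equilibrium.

(X, X): Anna prefers Y (6 > 4) — not an equilibrium.
(X, Y): Anna prefers Y (2.5 > 0); Ben prefers X (9 > 6.5) — not an equilibrium.
(Y, X): Anna gets 6 ≥ 4 from X, and Ben gets 3 ≥ 2 from Y — Nash equilibrium.
(Y, Y): Ben prefers X (3 > 2) — not an equilibrium.

(Y, X)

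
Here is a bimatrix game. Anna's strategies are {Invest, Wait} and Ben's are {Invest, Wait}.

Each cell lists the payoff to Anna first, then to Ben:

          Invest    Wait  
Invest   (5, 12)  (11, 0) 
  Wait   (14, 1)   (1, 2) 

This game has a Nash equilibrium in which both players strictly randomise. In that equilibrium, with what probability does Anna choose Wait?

12/13

Let r be the probability that Anna plays Invest. In a completely mixed equilibrium, Ben must be indifferent between Invest and Wait.
Ben's expected payoff from Invest is 12r + (1−r); from Wait it is 2(1−r).
Setting these equal: 11r + 1 = −2r + 2, so r = 1/13.
Therefore Anna plays Wait with probability 1 − 1/13 = 12/13.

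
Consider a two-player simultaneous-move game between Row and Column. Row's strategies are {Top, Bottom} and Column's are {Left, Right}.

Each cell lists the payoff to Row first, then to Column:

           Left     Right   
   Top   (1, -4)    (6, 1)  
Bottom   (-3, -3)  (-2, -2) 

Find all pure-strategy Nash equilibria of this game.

(Top, Left): Column prefers Right (1 > -4) — not an equilibrium.
(Top, Right): Row gets 6 ≥ -2 from Bottom, and Column gets 1 ≥ -4 from Left — Nash equilibrium.
(Bottom, Left): Row prefers Top (1 > -3); Column prefers Right (-2 > -3) — not an equilibrium.
(Bottom, Right): Row prefers Top (6 > -2) — not an equilibrium.

(Top, Right)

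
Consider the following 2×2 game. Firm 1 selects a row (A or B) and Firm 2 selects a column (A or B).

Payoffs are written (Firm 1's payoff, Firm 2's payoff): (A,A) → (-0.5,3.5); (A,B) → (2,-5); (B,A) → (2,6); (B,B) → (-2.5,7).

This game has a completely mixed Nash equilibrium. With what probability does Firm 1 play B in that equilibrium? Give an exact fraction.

Let p be the probability that Firm 1 plays A. In a completely mixed equilibrium, Firm 2 must be indifferent between A and B.
Firm 2's expected payoff from A is 3.5p + 6(1−p); from B it is −5p + 7(1−p).
Setting these equal: −2.5p + 6 = −12p + 7, so p = 2/19.
Therefore Firm 1 plays B with probability 1 − 2/19 = 17/19.

17/19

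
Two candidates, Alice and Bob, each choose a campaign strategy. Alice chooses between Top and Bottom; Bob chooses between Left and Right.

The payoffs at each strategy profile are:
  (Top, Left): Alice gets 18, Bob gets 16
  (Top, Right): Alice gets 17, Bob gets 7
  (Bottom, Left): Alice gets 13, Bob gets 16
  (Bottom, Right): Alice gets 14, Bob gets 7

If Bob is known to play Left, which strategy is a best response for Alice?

Top

Against Left, Alice earns 18 from Top and 13 from Bottom.
So Top is the best response.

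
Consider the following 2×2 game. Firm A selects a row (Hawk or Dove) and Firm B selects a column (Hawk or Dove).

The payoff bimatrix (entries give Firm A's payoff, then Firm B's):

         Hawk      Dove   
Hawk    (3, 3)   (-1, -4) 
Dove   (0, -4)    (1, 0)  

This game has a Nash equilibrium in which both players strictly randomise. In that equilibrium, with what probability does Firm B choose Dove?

3/5

Let c be the probability that Firm B plays Hawk. In a completely mixed equilibrium, Firm A must be indifferent between Hawk and Dove.
Firm A's expected payoff from Hawk is 3c − (1−c); from Dove it is (1−c).
Setting these equal: 4c − 1 = −c + 1, so c = 2/5.
Therefore Firm B plays Dove with probability 1 − 2/5 = 3/5.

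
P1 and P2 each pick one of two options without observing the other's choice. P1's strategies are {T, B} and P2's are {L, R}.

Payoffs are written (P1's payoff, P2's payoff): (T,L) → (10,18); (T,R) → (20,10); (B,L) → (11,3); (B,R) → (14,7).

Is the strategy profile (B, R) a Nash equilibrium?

At (B, R), P1 earns 14; switching to T would give 20, so P1 would deviate.
P2 earns 7; switching to L would give 3, so P2 has no profitable deviation.
Since at least one player can profitably deviate, this is not a Nash equilibrium.

No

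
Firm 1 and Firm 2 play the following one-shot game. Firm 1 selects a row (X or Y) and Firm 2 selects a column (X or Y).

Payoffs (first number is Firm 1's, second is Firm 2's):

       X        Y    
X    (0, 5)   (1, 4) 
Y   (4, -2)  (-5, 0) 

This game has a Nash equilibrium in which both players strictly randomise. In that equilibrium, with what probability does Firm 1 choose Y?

1/3

Let r be the probability that Firm 1 plays X. In a completely mixed equilibrium, Firm 2 must be indifferent between X and Y.
Firm 2's expected payoff from X is 5r − 2(1−r); from Y it is 4r.
Setting these equal: 7r − 2 = 4r, so r = 2/3.
Therefore Firm 1 plays Y with probability 1 − 2/3 = 1/3.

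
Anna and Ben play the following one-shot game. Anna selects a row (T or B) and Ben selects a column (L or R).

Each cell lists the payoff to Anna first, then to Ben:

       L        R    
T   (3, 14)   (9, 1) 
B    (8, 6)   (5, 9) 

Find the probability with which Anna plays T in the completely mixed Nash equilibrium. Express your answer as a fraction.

Let r be the probability that Anna plays T. In a completely mixed equilibrium, Ben must be indifferent between L and R.
Ben's expected payoff from L is 14r + 6(1−r); from R it is r + 9(1−r).
Setting these equal: 8r + 6 = −8r + 9, so r = 3/16.

3/16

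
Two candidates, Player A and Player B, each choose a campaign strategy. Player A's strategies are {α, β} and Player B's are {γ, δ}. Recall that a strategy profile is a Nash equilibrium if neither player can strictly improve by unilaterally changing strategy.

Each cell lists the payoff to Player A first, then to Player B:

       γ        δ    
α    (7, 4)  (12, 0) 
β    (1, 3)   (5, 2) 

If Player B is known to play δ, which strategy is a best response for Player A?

α

Against δ, Player A earns 12 from α and 5 from β.
So α is the best response.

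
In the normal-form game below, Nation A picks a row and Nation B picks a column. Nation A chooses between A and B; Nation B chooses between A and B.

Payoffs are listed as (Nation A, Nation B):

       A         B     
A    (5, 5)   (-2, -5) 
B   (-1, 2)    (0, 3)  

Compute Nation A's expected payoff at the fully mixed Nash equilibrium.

-1/4

First find y, the probability Nation B plays A, from Nation A's indifference between A and B: 5y − 2(1−y) = −y, giving y = 1/4.
Since Nation A is indifferent in equilibrium, Nation A's expected payoff equals the payoff from either row against (1/4, 3/4). Using A: 5(1/4) − 2(3/4) = -1/4.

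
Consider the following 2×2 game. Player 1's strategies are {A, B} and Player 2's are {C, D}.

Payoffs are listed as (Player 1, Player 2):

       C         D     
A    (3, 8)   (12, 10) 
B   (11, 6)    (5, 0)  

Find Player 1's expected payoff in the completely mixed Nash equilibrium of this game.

First find y, the probability Player 2 plays C, from Player 1's indifference between A and B: 3y + 12(1−y) = 11y + 5(1−y), giving y = 7/15.
Since Player 1 is indifferent in equilibrium, Player 1's expected payoff equals the payoff from either row against (7/15, 8/15). Using A: 3(7/15) + 12(8/15) = 39/5.

39/5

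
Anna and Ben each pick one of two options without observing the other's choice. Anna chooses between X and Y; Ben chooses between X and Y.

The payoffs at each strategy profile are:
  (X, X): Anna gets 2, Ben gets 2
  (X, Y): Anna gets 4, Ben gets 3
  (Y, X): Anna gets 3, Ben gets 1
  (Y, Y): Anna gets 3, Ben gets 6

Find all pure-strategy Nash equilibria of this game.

(X, Y)

(X, X): Anna prefers Y (3 > 2); Ben prefers Y (3 > 2) — not an equilibrium.
(X, Y): Anna gets 4 ≥ 3 from Y, and Ben gets 3 ≥ 2 from X — Nash equilibrium.
(Y, X): Ben prefers Y (6 > 1) — not an equilibrium.
(Y, Y): Anna prefers X (4 > 3) — not an equilibrium.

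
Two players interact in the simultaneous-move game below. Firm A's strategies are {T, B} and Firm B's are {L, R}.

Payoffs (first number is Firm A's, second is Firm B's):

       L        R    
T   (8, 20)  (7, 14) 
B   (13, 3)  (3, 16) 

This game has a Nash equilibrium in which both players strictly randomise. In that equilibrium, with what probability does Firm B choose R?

5/9

Let q be the probability that Firm B plays L. In a completely mixed equilibrium, Firm A must be indifferent between T and B.
Firm A's expected payoff from T is 8q + 7(1−q); from B it is 13q + 3(1−q).
Setting these equal: q + 7 = 10q + 3, so q = 4/9.
Therefore Firm B plays R with probability 1 − 4/9 = 5/9.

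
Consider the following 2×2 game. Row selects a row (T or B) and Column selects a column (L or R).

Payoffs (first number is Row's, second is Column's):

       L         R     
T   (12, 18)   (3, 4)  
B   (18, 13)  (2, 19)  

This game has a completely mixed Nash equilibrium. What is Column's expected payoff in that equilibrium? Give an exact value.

First find x, the probability Row plays T, from Column's indifference between L and R: 18x + 13(1−x) = 4x + 19(1−x), giving x = 3/10.
Since Column is indifferent in equilibrium, Column's expected payoff equals the payoff from either column against (3/10, 7/10). Using L: 18(3/10) + 13(7/10) = 29/2.

29/2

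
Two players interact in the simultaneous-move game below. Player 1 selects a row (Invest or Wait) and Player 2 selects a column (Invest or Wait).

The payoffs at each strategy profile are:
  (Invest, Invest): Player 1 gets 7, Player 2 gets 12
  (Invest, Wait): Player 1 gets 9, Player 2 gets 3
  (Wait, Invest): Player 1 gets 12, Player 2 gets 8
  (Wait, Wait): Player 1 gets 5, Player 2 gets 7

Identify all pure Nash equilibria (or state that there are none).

(Invest, Invest): Player 1 prefers Wait (12 > 7) — not an equilibrium.
(Invest, Wait): Player 2 prefers Invest (12 > 3) — not an equilibrium.
(Wait, Invest): Player 1 gets 12 ≥ 7 from Invest, and Player 2 gets 8 ≥ 7 from Wait — Nash equilibrium.
(Wait, Wait): Player 1 prefers Invest (9 > 5); Player 2 prefers Invest (8 > 7) — not an equilibrium.

(Wait, Invest)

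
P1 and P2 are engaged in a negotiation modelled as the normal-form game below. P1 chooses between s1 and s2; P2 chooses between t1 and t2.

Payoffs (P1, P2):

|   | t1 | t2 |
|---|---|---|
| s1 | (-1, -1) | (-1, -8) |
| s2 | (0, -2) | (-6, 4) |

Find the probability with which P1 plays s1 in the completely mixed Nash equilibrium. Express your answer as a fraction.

Let r be the probability that P1 plays s1. In a completely mixed equilibrium, P2 must be indifferent between t1 and t2.
P2's expected payoff from t1 is −r − 2(1−r); from t2 it is −8r + 4(1−r).
Setting these equal: r − 2 = −12r + 4, so r = 6/13.

6/13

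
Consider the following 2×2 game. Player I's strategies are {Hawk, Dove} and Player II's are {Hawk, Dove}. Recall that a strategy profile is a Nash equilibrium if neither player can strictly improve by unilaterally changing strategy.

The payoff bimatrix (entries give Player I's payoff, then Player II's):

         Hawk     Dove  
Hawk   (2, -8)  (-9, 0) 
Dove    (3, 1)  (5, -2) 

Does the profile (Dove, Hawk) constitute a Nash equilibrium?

At (Dove, Hawk), Player I earns 3; switching to Hawk would give 2, so Player I has no profitable deviation.
Player II earns 1; switching to Dove would give -2, so Player II has no profitable deviation.
Neither player can gain by a unilateral deviation, so this profile is a Nash equilibrium.

Yes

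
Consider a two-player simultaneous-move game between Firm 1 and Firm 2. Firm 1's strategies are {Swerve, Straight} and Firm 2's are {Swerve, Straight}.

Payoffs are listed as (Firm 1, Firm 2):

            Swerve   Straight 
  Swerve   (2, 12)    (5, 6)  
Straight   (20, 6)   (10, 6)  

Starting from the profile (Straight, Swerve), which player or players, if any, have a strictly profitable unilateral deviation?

Neither

Firm 1 at (Straight, Swerve) earns 20; deviating to Swerve yields 2 — not better.
Firm 2 earns 6; deviating to Straight yields 6 — not better.
Neither player can strictly improve; the profile is a Nash equilibrium.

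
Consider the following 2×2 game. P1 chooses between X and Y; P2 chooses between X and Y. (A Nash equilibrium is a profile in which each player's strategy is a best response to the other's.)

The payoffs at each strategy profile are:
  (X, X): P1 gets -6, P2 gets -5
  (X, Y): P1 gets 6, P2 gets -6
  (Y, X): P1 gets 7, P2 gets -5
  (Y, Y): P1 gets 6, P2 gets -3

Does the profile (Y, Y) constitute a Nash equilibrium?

At (Y, Y), P1 earns 6; switching to X would give 6, so P1 has no profitable deviation.
P2 earns -3; switching to X would give -5, so P2 has no profitable deviation.
Neither player can gain by a unilateral deviation, so this profile is a Nash equilibrium.

Yes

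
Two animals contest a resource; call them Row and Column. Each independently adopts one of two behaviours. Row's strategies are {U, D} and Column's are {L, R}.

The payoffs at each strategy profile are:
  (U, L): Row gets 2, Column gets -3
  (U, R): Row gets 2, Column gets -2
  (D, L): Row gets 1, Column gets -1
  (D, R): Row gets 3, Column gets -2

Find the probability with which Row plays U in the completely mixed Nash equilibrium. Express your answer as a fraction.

1/2

Let p be the probability that Row plays U. In a completely mixed equilibrium, Column must be indifferent between L and R.
Column's expected payoff from L is −3p − (1−p); from R it is −2p − 2(1−p).
Setting these equal: −2p − 1 = -2, so p = 1/2.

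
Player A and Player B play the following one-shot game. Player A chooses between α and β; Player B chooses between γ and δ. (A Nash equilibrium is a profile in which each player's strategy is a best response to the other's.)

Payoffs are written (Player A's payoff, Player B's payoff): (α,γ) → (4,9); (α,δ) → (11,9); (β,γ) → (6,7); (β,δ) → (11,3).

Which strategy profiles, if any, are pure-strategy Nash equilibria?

(α, γ): Player A prefers β (6 > 4) — not an equilibrium.
(α, δ): Player A gets 11 ≥ 11 from β, and Player B gets 9 ≥ 9 from γ — Nash equilibrium.
(β, γ): Player A gets 6 ≥ 4 from α, and Player B gets 7 ≥ 3 from δ — Nash equilibrium.
(β, δ): Player B prefers γ (7 > 3) — not an equilibrium.

(α, δ) and (β, γ)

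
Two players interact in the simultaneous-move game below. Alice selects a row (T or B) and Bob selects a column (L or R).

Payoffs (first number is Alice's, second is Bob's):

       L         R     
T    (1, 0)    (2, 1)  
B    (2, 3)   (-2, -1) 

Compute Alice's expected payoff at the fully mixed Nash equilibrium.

First find q, the probability Bob plays L, from Alice's indifference between T and B: q + 2(1−q) = 2q − 2(1−q), giving q = 4/5.
Since Alice is indifferent in equilibrium, Alice's expected payoff equals the payoff from either row against (4/5, 1/5). Using T: (4/5) + 2(1/5) = 6/5.

6/5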